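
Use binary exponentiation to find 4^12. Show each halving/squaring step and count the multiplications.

Computing 4^12 by squaring (build up from 4^1; each line after the first costs one multiplication):

4^1 = 4
4^2 = (4^1)^2 = 4^2 = 16
4^3 = 4 * 4^2 = 4 * 16 = 64
4^6 = (4^3)^2 = 64^2 = 4096
4^12 = (4^6)^2 = 4096^2 = 16777216

Result: 16777216
Multiplications needed: 4 (4 lines after 4^1)

4^12 = 16777216. Using exponentiation by squaring, this requires 4 multiplications. The key idea: if the exponent is even, square the half-power; if odd, multiply by the base once.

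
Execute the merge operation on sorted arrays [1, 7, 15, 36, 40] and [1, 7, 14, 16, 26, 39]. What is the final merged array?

Merging process:

Compare 1 vs 1: take 1 from left. Merged: [1]
Compare 7 vs 1: take 1 from right. Merged: [1, 1]
Compare 7 vs 7: take 7 from left. Merged: [1, 1, 7]
Compare 15 vs 7: take 7 from right. Merged: [1, 1, 7, 7]
Compare 15 vs 14: take 14 from right. Merged: [1, 1, 7, 7, 14]
Compare 15 vs 16: take 15 from left. Merged: [1, 1, 7, 7, 14, 15]
Compare 36 vs 16: take 16 from right. Merged: [1, 1, 7, 7, 14, 15, 16]
Compare 36 vs 26: take 26 from right. Merged: [1, 1, 7, 7, 14, 15, 16, 26]
Compare 36 vs 39: take 36 from left. Merged: [1, 1, 7, 7, 14, 15, 16, 26, 36]
Compare 40 vs 39: take 39 from right. Merged: [1, 1, 7, 7, 14, 15, 16, 26, 36, 39]
Append remaining from left: [40]. Merged: [1, 1, 7, 7, 14, 15, 16, 26, 36, 39, 40]

Final merged array: [1, 1, 7, 7, 14, 15, 16, 26, 36, 39, 40]
Total comparisons: 10

The merged array is [1, 1, 7, 7, 14, 15, 16, 26, 36, 39, 40], requiring 10 comparisons. The merge step runs in O(n) time where n is the total number of elements.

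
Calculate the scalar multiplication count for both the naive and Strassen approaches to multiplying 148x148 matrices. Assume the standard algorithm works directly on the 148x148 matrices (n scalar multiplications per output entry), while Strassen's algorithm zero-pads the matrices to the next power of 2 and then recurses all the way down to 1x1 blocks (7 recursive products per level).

Matrix multiplication for 148x148 matrices:

Strassen's algorithm requires power-of-2 dimensions. Pad 148x148 to 256x256 (next power of 2).

Standard algorithm: 148^3 = 3241792 multiplications
Strassen's algorithm: 7^(log2(256)) = 7^8 = 5764801 multiplications
Difference: 3241792 - 5764801 = -2523009 (Strassen uses MORE here due to padding overhead — for small or just-over-power-of-2 n, padding can outweigh the per-level savings)

Standard: 3241792 multiplications (148^3). Strassen: 5764801 multiplications (7^8, after padding to 256x256). Strassen reduces 8 recursive multiplications to 7 at each level.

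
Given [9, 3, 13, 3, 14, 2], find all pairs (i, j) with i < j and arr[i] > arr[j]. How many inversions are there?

Finding inversions in [9, 3, 13, 3, 14, 2]:

(0, 1): arr[0]=9 > arr[1]=3
(0, 3): arr[0]=9 > arr[3]=3
(0, 5): arr[0]=9 > arr[5]=2
(1, 5): arr[1]=3 > arr[5]=2
(2, 3): arr[2]=13 > arr[3]=3
(2, 5): arr[2]=13 > arr[5]=2
(3, 5): arr[3]=3 > arr[5]=2
(4, 5): arr[4]=14 > arr[5]=2

Total inversions: 8

The array has 8 inversion(s): (0,1), (0,3), (0,5), (1,5), (2,3), (2,5), (3,5), (4,5). Each pair (i,j) satisfies i < j and arr[i] > arr[j].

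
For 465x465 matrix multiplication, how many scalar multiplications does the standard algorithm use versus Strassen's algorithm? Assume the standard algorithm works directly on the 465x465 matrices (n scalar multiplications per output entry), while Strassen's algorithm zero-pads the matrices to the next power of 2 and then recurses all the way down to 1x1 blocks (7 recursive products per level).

Matrix multiplication for 465x465 matrices:

Strassen's algorithm requires power-of-2 dimensions. Pad 465x465 to 512x512 (next power of 2).

Standard algorithm: 465^3 = 100544625 multiplications
Strassen's algorithm: 7^(log2(512)) = 7^9 = 40353607 multiplications
Savings: 100544625 - 40353607 = 60191018 multiplications

Standard: 100544625 multiplications (465^3). Strassen: 40353607 multiplications (7^9, after padding to 512x512). Strassen reduces 8 recursive multiplications to 7 at each level.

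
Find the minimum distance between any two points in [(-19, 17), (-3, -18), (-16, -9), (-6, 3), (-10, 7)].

Computing all pairwise distances among 5 points:

d((-19, 17), (-3, -18)) = 38.4838
d((-19, 17), (-16, -9)) = 26.1725
d((-19, 17), (-6, 3)) = 19.105
d((-19, 17), (-10, 7)) = 13.4536
d((-3, -18), (-16, -9)) = 15.8114
d((-3, -18), (-6, 3)) = 21.2132
d((-3, -18), (-10, 7)) = 25.9615
d((-16, -9), (-6, 3)) = 15.6205
d((-16, -9), (-10, 7)) = 17.088
d((-6, 3), (-10, 7)) = 5.6569 <-- minimum

Closest pair: (-6, 3) and (-10, 7) with distance 5.6569

The closest pair is (-6, 3) and (-10, 7) with Euclidean distance 5.6569. For 5 points, brute-force pairwise comparison is shown above. For large n, the divide-and-conquer algorithm (sort by x, recurse on halves, check the dividing strip) achieves O(n log n).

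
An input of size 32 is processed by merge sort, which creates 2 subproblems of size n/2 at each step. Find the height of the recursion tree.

For divide and conquer with division factor 2:

Problem sizes at each level:
Level 0: 32
Level 1: 16
Level 2: 8
Level 3: 4
Level 4: 2
Level 5: 1

The root is level 0 and the size-1 base case is level 5 (the tree spans levels 0 through 5, i.e. 6 levels counting the root), so the depth is the number of divisions: log_2(32) = 5

The recursion tree depth is log_2(32) = 5. At each level, the problem size is divided by 2, so it takes 5 divisions to reduce to a base case of size 1. The algorithm makes 2 recursive calls at each level.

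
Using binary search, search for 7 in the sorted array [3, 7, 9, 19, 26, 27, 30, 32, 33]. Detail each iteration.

Binary search for 7 in [3, 7, 9, 19, 26, 27, 30, 32, 33]:

lo=0, hi=8, mid=4, arr[mid]=26 -> 26 > 7, search left half
lo=0, hi=3, mid=1, arr[mid]=7 -> Found target at index 1!

Binary search finds 7 at index 1 after 2 comparisons. The search repeatedly halves the search space by comparing with the middle element.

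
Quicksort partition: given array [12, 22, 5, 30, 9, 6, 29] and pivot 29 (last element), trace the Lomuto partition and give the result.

Lomuto partition with pivot = 29:

Initial array: [12, 22, 5, 30, 9, 6, 29]

arr[0]=12 <= 29: swap with position 0, array becomes [12, 22, 5, 30, 9, 6, 29]
arr[1]=22 <= 29: swap with position 1, array becomes [12, 22, 5, 30, 9, 6, 29]
arr[2]=5 <= 29: swap with position 2, array becomes [12, 22, 5, 30, 9, 6, 29]
arr[3]=30 > 29: no swap
arr[4]=9 <= 29: swap with position 3, array becomes [12, 22, 5, 9, 30, 6, 29]
arr[5]=6 <= 29: swap with position 4, array becomes [12, 22, 5, 9, 6, 30, 29]

Place pivot at position 5: [12, 22, 5, 9, 6, 29, 30]
Pivot position: 5

After partitioning with pivot 29, the array becomes [12, 22, 5, 9, 6, 29, 30]. The pivot is placed at index 5. All elements to the left of the pivot are <= 29, and all elements to the right are > 29.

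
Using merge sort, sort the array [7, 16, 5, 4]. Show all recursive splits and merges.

Merge sort trace:

Split: [7, 16, 5, 4] -> [7, 16] and [5, 4]
  Split: [7, 16] -> [7] and [16]
  Merge: [7] + [16] -> [7, 16]
  Split: [5, 4] -> [5] and [4]
  Merge: [5] + [4] -> [4, 5]
Merge: [7, 16] + [4, 5] -> [4, 5, 7, 16]

Final sorted array: [4, 5, 7, 16]

The merge sort proceeds by recursively splitting the array and merging sorted halves.
After all merges, the sorted array is [4, 5, 7, 16].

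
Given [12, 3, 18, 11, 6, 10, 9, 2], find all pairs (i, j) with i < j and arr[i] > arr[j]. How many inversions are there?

Finding inversions in [12, 3, 18, 11, 6, 10, 9, 2]:

(0, 1): arr[0]=12 > arr[1]=3
(0, 3): arr[0]=12 > arr[3]=11
(0, 4): arr[0]=12 > arr[4]=6
(0, 5): arr[0]=12 > arr[5]=10
(0, 6): arr[0]=12 > arr[6]=9
(0, 7): arr[0]=12 > arr[7]=2
(1, 7): arr[1]=3 > arr[7]=2
(2, 3): arr[2]=18 > arr[3]=11
(2, 4): arr[2]=18 > arr[4]=6
(2, 5): arr[2]=18 > arr[5]=10
(2, 6): arr[2]=18 > arr[6]=9
(2, 7): arr[2]=18 > arr[7]=2
(3, 4): arr[3]=11 > arr[4]=6
(3, 5): arr[3]=11 > arr[5]=10
(3, 6): arr[3]=11 > arr[6]=9
(3, 7): arr[3]=11 > arr[7]=2
(4, 7): arr[4]=6 > arr[7]=2
(5, 6): arr[5]=10 > arr[6]=9
(5, 7): arr[5]=10 > arr[7]=2
(6, 7): arr[6]=9 > arr[7]=2

Total inversions: 20

The array has 20 inversion(s): (0,1), (0,3), (0,4), (0,5), (0,6), (0,7), (1,7), (2,3), (2,4), (2,5), (2,6), (2,7), (3,4), (3,5), (3,6), (3,7), (4,7), (5,6), (5,7), (6,7). Each pair (i,j) satisfies i < j and arr[i] > arr[j].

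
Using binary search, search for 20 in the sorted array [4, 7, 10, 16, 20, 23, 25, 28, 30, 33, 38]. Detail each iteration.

Binary search for 20 in [4, 7, 10, 16, 20, 23, 25, 28, 30, 33, 38]:

lo=0, hi=10, mid=5, arr[mid]=23 -> 23 > 20, search left half
lo=0, hi=4, mid=2, arr[mid]=10 -> 10 < 20, search right half
lo=3, hi=4, mid=3, arr[mid]=16 -> 16 < 20, search right half
lo=4, hi=4, mid=4, arr[mid]=20 -> Found target at index 4!

Binary search finds 20 at index 4 after 4 comparisons. The search repeatedly halves the search space by comparing with the middle element.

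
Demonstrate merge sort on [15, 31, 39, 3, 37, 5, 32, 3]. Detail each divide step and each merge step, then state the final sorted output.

Merge sort trace:

Split: [15, 31, 39, 3, 37, 5, 32, 3] -> [15, 31, 39, 3] and [37, 5, 32, 3]
  Split: [15, 31, 39, 3] -> [15, 31] and [39, 3]
    Split: [15, 31] -> [15] and [31]
    Merge: [15] + [31] -> [15, 31]
    Split: [39, 3] -> [39] and [3]
    Merge: [39] + [3] -> [3, 39]
  Merge: [15, 31] + [3, 39] -> [3, 15, 31, 39]
  Split: [37, 5, 32, 3] -> [37, 5] and [32, 3]
    Split: [37, 5] -> [37] and [5]
    Merge: [37] + [5] -> [5, 37]
    Split: [32, 3] -> [32] and [3]
    Merge: [32] + [3] -> [3, 32]
  Merge: [5, 37] + [3, 32] -> [3, 5, 32, 37]
Merge: [3, 15, 31, 39] + [3, 5, 32, 37] -> [3, 3, 5, 15, 31, 32, 37, 39]

Final sorted array: [3, 3, 5, 15, 31, 32, 37, 39]

The merge sort proceeds by recursively splitting the array and merging sorted halves.
After all merges, the sorted array is [3, 3, 5, 15, 31, 32, 37, 39].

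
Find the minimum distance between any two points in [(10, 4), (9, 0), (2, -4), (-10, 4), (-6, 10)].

Computing all pairwise distances among 5 points:

d((10, 4), (9, 0)) = 4.1231 <-- minimum
d((10, 4), (2, -4)) = 11.3137
d((10, 4), (-10, 4)) = 20.0
d((10, 4), (-6, 10)) = 17.088
d((9, 0), (2, -4)) = 8.0623
d((9, 0), (-10, 4)) = 19.4165
d((9, 0), (-6, 10)) = 18.0278
d((2, -4), (-10, 4)) = 14.4222
d((2, -4), (-6, 10)) = 16.1245
d((-10, 4), (-6, 10)) = 7.2111

Closest pair: (10, 4) and (9, 0) with distance 4.1231

The closest pair is (10, 4) and (9, 0) with Euclidean distance 4.1231. For 5 points, brute-force pairwise comparison is shown above. For large n, the divide-and-conquer algorithm (sort by x, recurse on halves, check the dividing strip) achieves O(n log n).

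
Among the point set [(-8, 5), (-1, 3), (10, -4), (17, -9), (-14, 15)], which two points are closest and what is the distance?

Computing all pairwise distances among 5 points:

d((-8, 5), (-1, 3)) = 7.2801 <-- minimum
d((-8, 5), (10, -4)) = 20.1246
d((-8, 5), (17, -9)) = 28.6531
d((-8, 5), (-14, 15)) = 11.6619
d((-1, 3), (10, -4)) = 13.0384
d((-1, 3), (17, -9)) = 21.6333
d((-1, 3), (-14, 15)) = 17.6918
d((10, -4), (17, -9)) = 8.6023
d((10, -4), (-14, 15)) = 30.6105
d((17, -9), (-14, 15)) = 39.2046

Closest pair: (-8, 5) and (-1, 3) with distance 7.2801

The closest pair is (-8, 5) and (-1, 3) with Euclidean distance 7.2801. For 5 points, brute-force pairwise comparison is shown above. For large n, the divide-and-conquer algorithm (sort by x, recurse on halves, check the dividing strip) achieves O(n log n).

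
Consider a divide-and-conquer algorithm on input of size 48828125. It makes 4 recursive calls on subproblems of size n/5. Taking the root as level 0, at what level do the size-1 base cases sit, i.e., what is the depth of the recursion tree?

For divide and conquer with division factor 5:

Problem sizes at each level:
Level 0: 48828125
Level 1: 9765625
Level 2: 1953125
Level 3: 390625
Level 4: 78125
Level 5: 15625
Level 6: 3125
Level 7: 625
Level 8: 125
Level 9: 25
Level 10: 5
Level 11: 1

The root is level 0 and the size-1 base case is level 11 (the tree spans levels 0 through 11, i.e. 12 levels counting the root), so the depth is the number of divisions: log_5(48828125) = 11

The recursion tree depth is log_5(48828125) = 11. At each level, the problem size is divided by 5, so it takes 11 divisions to reduce to a base case of size 1. The algorithm makes 4 recursive calls at each level.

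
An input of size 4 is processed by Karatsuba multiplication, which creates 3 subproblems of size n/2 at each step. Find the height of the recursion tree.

For divide and conquer with division factor 2:

Problem sizes at each level:
Level 0: 4
Level 1: 2
Level 2: 1

The root is level 0 and the size-1 base case is level 2 (the tree spans levels 0 through 2, i.e. 3 levels counting the root), so the depth is the number of divisions: log_2(4) = 2

The recursion tree depth is log_2(4) = 2. At each level, the problem size is divided by 2, so it takes 2 divisions to reduce to a base case of size 1. The algorithm makes 3 recursive calls at each level.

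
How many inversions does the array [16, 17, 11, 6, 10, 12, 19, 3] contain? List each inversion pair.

Finding inversions in [16, 17, 11, 6, 10, 12, 19, 3]:

(0, 2): arr[0]=16 > arr[2]=11
(0, 3): arr[0]=16 > arr[3]=6
(0, 4): arr[0]=16 > arr[4]=10
(0, 5): arr[0]=16 > arr[5]=12
(0, 7): arr[0]=16 > arr[7]=3
(1, 2): arr[1]=17 > arr[2]=11
(1, 3): arr[1]=17 > arr[3]=6
(1, 4): arr[1]=17 > arr[4]=10
(1, 5): arr[1]=17 > arr[5]=12
(1, 7): arr[1]=17 > arr[7]=3
(2, 3): arr[2]=11 > arr[3]=6
(2, 4): arr[2]=11 > arr[4]=10
(2, 7): arr[2]=11 > arr[7]=3
(3, 7): arr[3]=6 > arr[7]=3
(4, 7): arr[4]=10 > arr[7]=3
(5, 7): arr[5]=12 > arr[7]=3
(6, 7): arr[6]=19 > arr[7]=3

Total inversions: 17

The array has 17 inversion(s): (0,2), (0,3), (0,4), (0,5), (0,7), (1,2), (1,3), (1,4), (1,5), (1,7), (2,3), (2,4), (2,7), (3,7), (4,7), (5,7), (6,7). Each pair (i,j) satisfies i < j and arr[i] > arr[j].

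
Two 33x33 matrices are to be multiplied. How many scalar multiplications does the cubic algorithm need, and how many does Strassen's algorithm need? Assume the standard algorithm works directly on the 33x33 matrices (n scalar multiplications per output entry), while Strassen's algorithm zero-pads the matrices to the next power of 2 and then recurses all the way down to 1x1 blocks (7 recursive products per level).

Matrix multiplication for 33x33 matrices:

Strassen's algorithm requires power-of-2 dimensions. Pad 33x33 to 64x64 (next power of 2).

Standard algorithm: 33^3 = 35937 multiplications
Strassen's algorithm: 7^(log2(64)) = 7^6 = 117649 multiplications
Difference: 35937 - 117649 = -81712 (Strassen uses MORE here due to padding overhead — for small or just-over-power-of-2 n, padding can outweigh the per-level savings)

Standard: 35937 multiplications (33^3). Strassen: 117649 multiplications (7^6, after padding to 64x64). Strassen reduces 8 recursive multiplications to 7 at each level.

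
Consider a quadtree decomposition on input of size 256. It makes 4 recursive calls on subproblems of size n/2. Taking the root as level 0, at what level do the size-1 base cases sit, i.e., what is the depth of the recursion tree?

For divide and conquer with division factor 2:

Problem sizes at each level:
Level 0: 256
Level 1: 128
Level 2: 64
Level 3: 32
Level 4: 16
Level 5: 8
Level 6: 4
Level 7: 2
Level 8: 1

The root is level 0 and the size-1 base case is level 8 (the tree spans levels 0 through 8, i.e. 9 levels counting the root), so the depth is the number of divisions: log_2(256) = 8

The recursion tree depth is log_2(256) = 8. At each level, the problem size is divided by 2, so it takes 8 divisions to reduce to a base case of size 1. The algorithm makes 4 recursive calls at each level.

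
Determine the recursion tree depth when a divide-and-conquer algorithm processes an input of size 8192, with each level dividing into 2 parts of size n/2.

For divide and conquer with division factor 2:

Problem sizes at each level:
Level 0: 8192
Level 1: 4096
Level 2: 2048
Level 3: 1024
Level 4: 512
Level 5: 256
Level 6: 128
Level 7: 64
Level 8: 32
Level 9: 16
Level 10: 8
Level 11: 4
Level 12: 2
Level 13: 1

The root is level 0 and the size-1 base case is level 13 (the tree spans levels 0 through 13, i.e. 14 levels counting the root), so the depth is the number of divisions: log_2(8192) = 13

The recursion tree depth is log_2(8192) = 13. At each level, the problem size is divided by 2, so it takes 13 divisions to reduce to a base case of size 1. The algorithm makes 2 recursive calls at each level.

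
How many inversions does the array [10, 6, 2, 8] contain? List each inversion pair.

Finding inversions in [10, 6, 2, 8]:

(0, 1): arr[0]=10 > arr[1]=6
(0, 2): arr[0]=10 > arr[2]=2
(0, 3): arr[0]=10 > arr[3]=8
(1, 2): arr[1]=6 > arr[2]=2

Total inversions: 4

The array has 4 inversion(s): (0,1), (0,2), (0,3), (1,2). Each pair (i,j) satisfies i < j and arr[i] > arr[j].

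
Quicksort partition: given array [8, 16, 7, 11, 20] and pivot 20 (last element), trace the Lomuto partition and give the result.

Lomuto partition with pivot = 20:

Initial array: [8, 16, 7, 11, 20]

arr[0]=8 <= 20: swap with position 0, array becomes [8, 16, 7, 11, 20]
arr[1]=16 <= 20: swap with position 1, array becomes [8, 16, 7, 11, 20]
arr[2]=7 <= 20: swap with position 2, array becomes [8, 16, 7, 11, 20]
arr[3]=11 <= 20: swap with position 3, array becomes [8, 16, 7, 11, 20]

Place pivot at position 4: [8, 16, 7, 11, 20]
Pivot position: 4

After partitioning with pivot 20, the array becomes [8, 16, 7, 11, 20]. The pivot is placed at index 4. All elements to the left of the pivot are <= 20, and all elements to the right are > 20.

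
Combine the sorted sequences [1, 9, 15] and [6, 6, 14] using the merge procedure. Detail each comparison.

Merging process:

Compare 1 vs 6: take 1 from left. Merged: [1]
Compare 9 vs 6: take 6 from right. Merged: [1, 6]
Compare 9 vs 6: take 6 from right. Merged: [1, 6, 6]
Compare 9 vs 14: take 9 from left. Merged: [1, 6, 6, 9]
Compare 15 vs 14: take 14 from right. Merged: [1, 6, 6, 9, 14]
Append remaining from left: [15]. Merged: [1, 6, 6, 9, 14, 15]

Final merged array: [1, 6, 6, 9, 14, 15]
Total comparisons: 5

The merged array is [1, 6, 6, 9, 14, 15], requiring 5 comparisons. The merge step runs in O(n) time where n is the total number of elements.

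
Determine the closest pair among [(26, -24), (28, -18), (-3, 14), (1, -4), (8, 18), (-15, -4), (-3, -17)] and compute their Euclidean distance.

Computing all pairwise distances among 7 points:

d((26, -24), (28, -18)) = 6.3246 <-- minimum
d((26, -24), (-3, 14)) = 47.8017
d((26, -24), (1, -4)) = 32.0156
d((26, -24), (8, 18)) = 45.6946
d((26, -24), (-15, -4)) = 45.618
d((26, -24), (-3, -17)) = 29.8329
d((28, -18), (-3, 14)) = 44.5533
d((28, -18), (1, -4)) = 30.4138
d((28, -18), (8, 18)) = 41.1825
d((28, -18), (-15, -4)) = 45.2217
d((28, -18), (-3, -17)) = 31.0161
d((-3, 14), (1, -4)) = 18.4391
d((-3, 14), (8, 18)) = 11.7047
d((-3, 14), (-15, -4)) = 21.6333
d((-3, 14), (-3, -17)) = 31.0
d((1, -4), (8, 18)) = 23.0868
d((1, -4), (-15, -4)) = 16.0
d((1, -4), (-3, -17)) = 13.6015
d((8, 18), (-15, -4)) = 31.8277
d((8, 18), (-3, -17)) = 36.6879
d((-15, -4), (-3, -17)) = 17.6918

Closest pair: (26, -24) and (28, -18) with distance 6.3246

The closest pair is (26, -24) and (28, -18) with Euclidean distance 6.3246. For 7 points, brute-force pairwise comparison is shown above. For large n, the divide-and-conquer algorithm (sort by x, recurse on halves, check the dividing strip) achieves O(n log n).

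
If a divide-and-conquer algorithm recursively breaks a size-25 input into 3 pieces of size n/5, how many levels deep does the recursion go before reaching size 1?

For divide and conquer with division factor 5:

Problem sizes at each level:
Level 0: 25
Level 1: 5
Level 2: 1

The root is level 0 and the size-1 base case is level 2 (the tree spans levels 0 through 2, i.e. 3 levels counting the root), so the depth is the number of divisions: log_5(25) = 2

The recursion tree depth is log_5(25) = 2. At each level, the problem size is divided by 5, so it takes 2 divisions to reduce to a base case of size 1. The algorithm makes 3 recursive calls at each level.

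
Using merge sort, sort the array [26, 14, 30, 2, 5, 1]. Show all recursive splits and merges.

Merge sort trace:

Split: [26, 14, 30, 2, 5, 1] -> [26, 14, 30] and [2, 5, 1]
  Split: [26, 14, 30] -> [26] and [14, 30]
    Split: [14, 30] -> [14] and [30]
    Merge: [14] + [30] -> [14, 30]
  Merge: [26] + [14, 30] -> [14, 26, 30]
  Split: [2, 5, 1] -> [2] and [5, 1]
    Split: [5, 1] -> [5] and [1]
    Merge: [5] + [1] -> [1, 5]
  Merge: [2] + [1, 5] -> [1, 2, 5]
Merge: [14, 26, 30] + [1, 2, 5] -> [1, 2, 5, 14, 26, 30]

Final sorted array: [1, 2, 5, 14, 26, 30]

The merge sort proceeds by recursively splitting the array and merging sorted halves.
After all merges, the sorted array is [1, 2, 5, 14, 26, 30].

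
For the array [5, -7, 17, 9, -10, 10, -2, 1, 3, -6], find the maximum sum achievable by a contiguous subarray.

Using Kadane's algorithm on [5, -7, 17, 9, -10, 10, -2, 1, 3, -6]:

Scanning through the array:
Position 1 (value -7): max_ending_here = -2, max_so_far = 5
Position 2 (value 17): max_ending_here = 17, max_so_far = 17
Position 3 (value 9): max_ending_here = 26, max_so_far = 26
Position 4 (value -10): max_ending_here = 16, max_so_far = 26
Position 5 (value 10): max_ending_here = 26, max_so_far = 26
Position 6 (value -2): max_ending_here = 24, max_so_far = 26
Position 7 (value 1): max_ending_here = 25, max_so_far = 26
Position 8 (value 3): max_ending_here = 28, max_so_far = 28
Position 9 (value -6): max_ending_here = 22, max_so_far = 28

Maximum subarray: [17, 9, -10, 10, -2, 1, 3]
Maximum sum: 28

The maximum subarray is [17, 9, -10, 10, -2, 1, 3] with sum 28. This subarray runs from index 2 to index 8.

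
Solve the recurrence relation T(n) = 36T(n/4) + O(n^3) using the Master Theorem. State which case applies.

Master Theorem for T(n) = 36T(n/4) + O(n^3):

a = 36, b = 4, c = 3
log_b(a) = log_4(36) = 2.5850

Case 3: c = 3 > log_4(36) = 2.5850
T(n) = O(n^3) = O(n^3)

For T(n) = 36T(n/4) + O(n^3): log_4(36) = 2.5850. This is Case 3 of the Master Theorem (c > log_b(a), work dominated by root), giving O(n^3).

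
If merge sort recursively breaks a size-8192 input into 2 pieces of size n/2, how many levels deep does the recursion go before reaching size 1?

For divide and conquer with division factor 2:

Problem sizes at each level:
Level 0: 8192
Level 1: 4096
Level 2: 2048
Level 3: 1024
Level 4: 512
Level 5: 256
Level 6: 128
Level 7: 64
Level 8: 32
Level 9: 16
Level 10: 8
Level 11: 4
Level 12: 2
Level 13: 1

The root is level 0 and the size-1 base case is level 13 (the tree spans levels 0 through 13, i.e. 14 levels counting the root), so the depth is the number of divisions: log_2(8192) = 13

The recursion tree depth is log_2(8192) = 13. At each level, the problem size is divided by 2, so it takes 13 divisions to reduce to a base case of size 1. The algorithm makes 2 recursive calls at each level.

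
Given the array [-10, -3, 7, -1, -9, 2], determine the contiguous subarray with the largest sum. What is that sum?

Using Kadane's algorithm on [-10, -3, 7, -1, -9, 2]:

Scanning through the array:
Position 1 (value -3): max_ending_here = -3, max_so_far = -3
Position 2 (value 7): max_ending_here = 7, max_so_far = 7
Position 3 (value -1): max_ending_here = 6, max_so_far = 7
Position 4 (value -9): max_ending_here = -3, max_so_far = 7
Position 5 (value 2): max_ending_here = 2, max_so_far = 7

Maximum subarray: [7]
Maximum sum: 7

The maximum subarray is [7] with sum 7. This subarray runs from index 2 to index 2.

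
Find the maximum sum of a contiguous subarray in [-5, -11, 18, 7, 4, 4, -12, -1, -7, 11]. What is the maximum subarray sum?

Using Kadane's algorithm on [-5, -11, 18, 7, 4, 4, -12, -1, -7, 11]:

Scanning through the array:
Position 1 (value -11): max_ending_here = -11, max_so_far = -5
Position 2 (value 18): max_ending_here = 18, max_so_far = 18
Position 3 (value 7): max_ending_here = 25, max_so_far = 25
Position 4 (value 4): max_ending_here = 29, max_so_far = 29
Position 5 (value 4): max_ending_here = 33, max_so_far = 33
Position 6 (value -12): max_ending_here = 21, max_so_far = 33
Position 7 (value -1): max_ending_here = 20, max_so_far = 33
Position 8 (value -7): max_ending_here = 13, max_so_far = 33
Position 9 (value 11): max_ending_here = 24, max_so_far = 33

Maximum subarray: [18, 7, 4, 4]
Maximum sum: 33

The maximum subarray is [18, 7, 4, 4] with sum 33. This subarray runs from index 2 to index 5.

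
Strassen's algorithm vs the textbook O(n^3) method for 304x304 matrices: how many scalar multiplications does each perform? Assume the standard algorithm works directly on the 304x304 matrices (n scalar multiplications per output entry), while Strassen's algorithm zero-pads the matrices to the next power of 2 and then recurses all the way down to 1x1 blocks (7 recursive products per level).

Matrix multiplication for 304x304 matrices:

Strassen's algorithm requires power-of-2 dimensions. Pad 304x304 to 512x512 (next power of 2).

Standard algorithm: 304^3 = 28094464 multiplications
Strassen's algorithm: 7^(log2(512)) = 7^9 = 40353607 multiplications
Difference: 28094464 - 40353607 = -12259143 (Strassen uses MORE here due to padding overhead — for small or just-over-power-of-2 n, padding can outweigh the per-level savings)

Standard: 28094464 multiplications (304^3). Strassen: 40353607 multiplications (7^9, after padding to 512x512). Strassen reduces 8 recursive multiplications to 7 at each level.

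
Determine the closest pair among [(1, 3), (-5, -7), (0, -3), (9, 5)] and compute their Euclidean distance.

Computing all pairwise distances among 4 points:

d((1, 3), (-5, -7)) = 11.6619
d((1, 3), (0, -3)) = 6.0828 <-- minimum
d((1, 3), (9, 5)) = 8.2462
d((-5, -7), (0, -3)) = 6.4031
d((-5, -7), (9, 5)) = 18.4391
d((0, -3), (9, 5)) = 12.0416

Closest pair: (1, 3) and (0, -3) with distance 6.0828

The closest pair is (1, 3) and (0, -3) with Euclidean distance 6.0828. For 4 points, brute-force pairwise comparison is shown above. For large n, the divide-and-conquer algorithm (sort by x, recurse on halves, check the dividing strip) achieves O(n log n).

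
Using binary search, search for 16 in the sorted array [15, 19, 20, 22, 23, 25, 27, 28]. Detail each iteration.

Binary search for 16 in [15, 19, 20, 22, 23, 25, 27, 28]:

lo=0, hi=7, mid=3, arr[mid]=22 -> 22 > 16, search left half
lo=0, hi=2, mid=1, arr[mid]=19 -> 19 > 16, search left half
lo=0, hi=0, mid=0, arr[mid]=15 -> 15 < 16, search right half
lo=1 > hi=0, target 16 not found

Binary search determines that 16 is not in the array after 3 comparisons. The search space was exhausted without finding the target.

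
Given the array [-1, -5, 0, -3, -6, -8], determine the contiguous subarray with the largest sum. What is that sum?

Using Kadane's algorithm on [-1, -5, 0, -3, -6, -8]:

Scanning through the array:
Position 1 (value -5): max_ending_here = -5, max_so_far = -1
Position 2 (value 0): max_ending_here = 0, max_so_far = 0
Position 3 (value -3): max_ending_here = -3, max_so_far = 0
Position 4 (value -6): max_ending_here = -6, max_so_far = 0
Position 5 (value -8): max_ending_here = -8, max_so_far = 0

Maximum subarray: [0]
Maximum sum: 0

The maximum subarray is [0] with sum 0. This subarray runs from index 2 to index 2.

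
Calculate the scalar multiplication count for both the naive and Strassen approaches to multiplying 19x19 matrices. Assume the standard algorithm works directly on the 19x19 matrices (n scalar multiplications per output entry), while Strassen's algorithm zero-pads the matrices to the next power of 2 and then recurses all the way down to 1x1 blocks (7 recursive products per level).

Matrix multiplication for 19x19 matrices:

Strassen's algorithm requires power-of-2 dimensions. Pad 19x19 to 32x32 (next power of 2).

Standard algorithm: 19^3 = 6859 multiplications
Strassen's algorithm: 7^(log2(32)) = 7^5 = 16807 multiplications
Difference: 6859 - 16807 = -9948 (Strassen uses MORE here due to padding overhead — for small or just-over-power-of-2 n, padding can outweigh the per-level savings)

Standard: 6859 multiplications (19^3). Strassen: 16807 multiplications (7^5, after padding to 32x32). Strassen reduces 8 recursive multiplications to 7 at each level.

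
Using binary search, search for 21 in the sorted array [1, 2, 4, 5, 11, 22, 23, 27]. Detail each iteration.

Binary search for 21 in [1, 2, 4, 5, 11, 22, 23, 27]:

lo=0, hi=7, mid=3, arr[mid]=5 -> 5 < 21, search right half
lo=4, hi=7, mid=5, arr[mid]=22 -> 22 > 21, search left half
lo=4, hi=4, mid=4, arr[mid]=11 -> 11 < 21, search right half
lo=5 > hi=4, target 21 not found

Binary search determines that 21 is not in the array after 3 comparisons. The search space was exhausted without finding the target.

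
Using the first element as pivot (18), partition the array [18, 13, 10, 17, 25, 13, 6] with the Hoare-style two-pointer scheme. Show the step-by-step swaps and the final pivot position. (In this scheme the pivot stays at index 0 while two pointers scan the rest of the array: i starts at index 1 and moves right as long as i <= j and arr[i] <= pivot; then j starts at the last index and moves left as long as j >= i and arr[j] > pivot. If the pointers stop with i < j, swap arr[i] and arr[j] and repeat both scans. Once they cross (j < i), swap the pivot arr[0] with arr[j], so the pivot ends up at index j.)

Hoare-style two-pointer partition with pivot = 18:

Initial array: [18, 13, 10, 17, 25, 13, 6]

Pointers start at i = 1, j = 6.
i stops at index 4 (arr[4]=25 > 18), j stops at index 6 (arr[6]=6 <= 18): swap arr[4] and arr[6], array becomes [18, 13, 10, 17, 6, 13, 25]
i ends at 6, j ends at 5: the pointers have crossed (j < i), so scanning stops.

Swap pivot arr[0] with arr[5] to place pivot at position 5: [13, 13, 10, 17, 6, 18, 25]
Pivot position: 5

After partitioning with pivot 18, the array becomes [13, 13, 10, 17, 6, 18, 25]. The pivot is placed at index 5. All elements to the left of the pivot are <= 18, and all elements to the right are > 18.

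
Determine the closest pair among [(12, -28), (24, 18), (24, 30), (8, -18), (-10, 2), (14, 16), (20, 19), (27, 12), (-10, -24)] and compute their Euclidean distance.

Computing all pairwise distances among 9 points:

d((12, -28), (24, 18)) = 47.5395
d((12, -28), (24, 30)) = 59.2284
d((12, -28), (8, -18)) = 10.7703
d((12, -28), (-10, 2)) = 37.2022
d((12, -28), (14, 16)) = 44.0454
d((12, -28), (20, 19)) = 47.676
d((12, -28), (27, 12)) = 42.72
d((12, -28), (-10, -24)) = 22.3607
d((24, 18), (24, 30)) = 12.0
d((24, 18), (8, -18)) = 39.3954
d((24, 18), (-10, 2)) = 37.5766
d((24, 18), (14, 16)) = 10.198
d((24, 18), (20, 19)) = 4.1231 <-- minimum
d((24, 18), (27, 12)) = 6.7082
d((24, 18), (-10, -24)) = 54.037
d((24, 30), (8, -18)) = 50.5964
d((24, 30), (-10, 2)) = 44.0454
d((24, 30), (14, 16)) = 17.2047
d((24, 30), (20, 19)) = 11.7047
d((24, 30), (27, 12)) = 18.2483
d((24, 30), (-10, -24)) = 63.8122
d((8, -18), (-10, 2)) = 26.9072
d((8, -18), (14, 16)) = 34.5254
d((8, -18), (20, 19)) = 38.8973
d((8, -18), (27, 12)) = 35.5106
d((8, -18), (-10, -24)) = 18.9737
d((-10, 2), (14, 16)) = 27.7849
d((-10, 2), (20, 19)) = 34.4819
d((-10, 2), (27, 12)) = 38.3275
d((-10, 2), (-10, -24)) = 26.0
d((14, 16), (20, 19)) = 6.7082
d((14, 16), (27, 12)) = 13.6015
d((14, 16), (-10, -24)) = 46.6476
d((20, 19), (27, 12)) = 9.8995
d((20, 19), (-10, -24)) = 52.4309
d((27, 12), (-10, -24)) = 51.6236

Closest pair: (24, 18) and (20, 19) with distance 4.1231

The closest pair is (24, 18) and (20, 19) with Euclidean distance 4.1231. For 9 points, brute-force pairwise comparison is shown above. For large n, the divide-and-conquer algorithm (sort by x, recurse on halves, check the dividing strip) achieves O(n log n).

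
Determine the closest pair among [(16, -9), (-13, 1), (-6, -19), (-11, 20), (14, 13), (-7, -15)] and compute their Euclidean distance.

Computing all pairwise distances among 6 points:

d((16, -9), (-13, 1)) = 30.6757
d((16, -9), (-6, -19)) = 24.1661
d((16, -9), (-11, 20)) = 39.6232
d((16, -9), (14, 13)) = 22.0907
d((16, -9), (-7, -15)) = 23.7697
d((-13, 1), (-6, -19)) = 21.1896
d((-13, 1), (-11, 20)) = 19.105
d((-13, 1), (14, 13)) = 29.5466
d((-13, 1), (-7, -15)) = 17.088
d((-6, -19), (-11, 20)) = 39.3192
d((-6, -19), (14, 13)) = 37.7359
d((-6, -19), (-7, -15)) = 4.1231 <-- minimum
d((-11, 20), (14, 13)) = 25.9615
d((-11, 20), (-7, -15)) = 35.2278
d((14, 13), (-7, -15)) = 35.0

Closest pair: (-6, -19) and (-7, -15) with distance 4.1231

The closest pair is (-6, -19) and (-7, -15) with Euclidean distance 4.1231. For 6 points, brute-force pairwise comparison is shown above. For large n, the divide-and-conquer algorithm (sort by x, recurse on halves, check the dividing strip) achieves O(n log n).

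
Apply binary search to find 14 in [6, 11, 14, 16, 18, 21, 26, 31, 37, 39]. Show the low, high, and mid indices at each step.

Binary search for 14 in [6, 11, 14, 16, 18, 21, 26, 31, 37, 39]:

lo=0, hi=9, mid=4, arr[mid]=18 -> 18 > 14, search left half
lo=0, hi=3, mid=1, arr[mid]=11 -> 11 < 14, search right half
lo=2, hi=3, mid=2, arr[mid]=14 -> Found target at index 2!

Binary search finds 14 at index 2 after 3 comparisons. The search repeatedly halves the search space by comparing with the middle element.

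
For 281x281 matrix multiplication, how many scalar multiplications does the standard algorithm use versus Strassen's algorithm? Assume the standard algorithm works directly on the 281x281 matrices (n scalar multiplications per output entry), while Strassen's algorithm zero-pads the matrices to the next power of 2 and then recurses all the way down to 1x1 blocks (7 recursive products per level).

Matrix multiplication for 281x281 matrices:

Strassen's algorithm requires power-of-2 dimensions. Pad 281x281 to 512x512 (next power of 2).

Standard algorithm: 281^3 = 22188041 multiplications
Strassen's algorithm: 7^(log2(512)) = 7^9 = 40353607 multiplications
Difference: 22188041 - 40353607 = -18165566 (Strassen uses MORE here due to padding overhead — for small or just-over-power-of-2 n, padding can outweigh the per-level savings)

Standard: 22188041 multiplications (281^3). Strassen: 40353607 multiplications (7^9, after padding to 512x512). Strassen reduces 8 recursive multiplications to 7 at each level.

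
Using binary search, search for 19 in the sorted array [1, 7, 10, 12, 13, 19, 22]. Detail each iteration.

Binary search for 19 in [1, 7, 10, 12, 13, 19, 22]:

lo=0, hi=6, mid=3, arr[mid]=12 -> 12 < 19, search right half
lo=4, hi=6, mid=5, arr[mid]=19 -> Found target at index 5!

Binary search finds 19 at index 5 after 2 comparisons. The search repeatedly halves the search space by comparing with the middle element.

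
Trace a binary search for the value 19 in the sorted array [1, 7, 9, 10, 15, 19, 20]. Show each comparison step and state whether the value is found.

Binary search for 19 in [1, 7, 9, 10, 15, 19, 20]:

lo=0, hi=6, mid=3, arr[mid]=10 -> 10 < 19, search right half
lo=4, hi=6, mid=5, arr[mid]=19 -> Found target at index 5!

Binary search finds 19 at index 5 after 2 comparisons. The search repeatedly halves the search space by comparing with the middle element.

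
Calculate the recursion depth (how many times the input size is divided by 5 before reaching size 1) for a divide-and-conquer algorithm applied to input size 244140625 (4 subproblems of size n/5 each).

For divide and conquer with division factor 5:

Problem sizes at each level:
Level 0: 244140625
Level 1: 48828125
Level 2: 9765625
Level 3: 1953125
Level 4: 390625
Level 5: 78125
Level 6: 15625
Level 7: 3125
Level 8: 625
Level 9: 125
Level 10: 25
Level 11: 5
Level 12: 1

The root is level 0 and the size-1 base case is level 12 (the tree spans levels 0 through 12, i.e. 13 levels counting the root), so the depth is the number of divisions: log_5(244140625) = 12

The recursion tree depth is log_5(244140625) = 12. At each level, the problem size is divided by 5, so it takes 12 divisions to reduce to a base case of size 1. The algorithm makes 4 recursive calls at each level.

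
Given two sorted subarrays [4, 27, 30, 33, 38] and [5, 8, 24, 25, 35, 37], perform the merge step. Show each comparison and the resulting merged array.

Merging process:

Compare 4 vs 5: take 4 from left. Merged: [4]
Compare 27 vs 5: take 5 from right. Merged: [4, 5]
Compare 27 vs 8: take 8 from right. Merged: [4, 5, 8]
Compare 27 vs 24: take 24 from right. Merged: [4, 5, 8, 24]
Compare 27 vs 25: take 25 from right. Merged: [4, 5, 8, 24, 25]
Compare 27 vs 35: take 27 from left. Merged: [4, 5, 8, 24, 25, 27]
Compare 30 vs 35: take 30 from left. Merged: [4, 5, 8, 24, 25, 27, 30]
Compare 33 vs 35: take 33 from left. Merged: [4, 5, 8, 24, 25, 27, 30, 33]
Compare 38 vs 35: take 35 from right. Merged: [4, 5, 8, 24, 25, 27, 30, 33, 35]
Compare 38 vs 37: take 37 from right. Merged: [4, 5, 8, 24, 25, 27, 30, 33, 35, 37]
Append remaining from left: [38]. Merged: [4, 5, 8, 24, 25, 27, 30, 33, 35, 37, 38]

Final merged array: [4, 5, 8, 24, 25, 27, 30, 33, 35, 37, 38]
Total comparisons: 10

The merged array is [4, 5, 8, 24, 25, 27, 30, 33, 35, 37, 38], requiring 10 comparisons. The merge step runs in O(n) time where n is the total number of elements.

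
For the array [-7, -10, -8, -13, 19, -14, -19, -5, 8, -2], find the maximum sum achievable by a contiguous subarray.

Using Kadane's algorithm on [-7, -10, -8, -13, 19, -14, -19, -5, 8, -2]:

Scanning through the array:
Position 1 (value -10): max_ending_here = -10, max_so_far = -7
Position 2 (value -8): max_ending_here = -8, max_so_far = -7
Position 3 (value -13): max_ending_here = -13, max_so_far = -7
Position 4 (value 19): max_ending_here = 19, max_so_far = 19
Position 5 (value -14): max_ending_here = 5, max_so_far = 19
Position 6 (value -19): max_ending_here = -14, max_so_far = 19
Position 7 (value -5): max_ending_here = -5, max_so_far = 19
Position 8 (value 8): max_ending_here = 8, max_so_far = 19
Position 9 (value -2): max_ending_here = 6, max_so_far = 19

Maximum subarray: [19]
Maximum sum: 19

The maximum subarray is [19] with sum 19. This subarray runs from index 4 to index 4.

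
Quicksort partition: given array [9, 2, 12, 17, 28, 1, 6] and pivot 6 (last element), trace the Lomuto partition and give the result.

Lomuto partition with pivot = 6:

Initial array: [9, 2, 12, 17, 28, 1, 6]

arr[0]=9 > 6: no swap
arr[1]=2 <= 6: swap with position 0, array becomes [2, 9, 12, 17, 28, 1, 6]
arr[2]=12 > 6: no swap
arr[3]=17 > 6: no swap
arr[4]=28 > 6: no swap
arr[5]=1 <= 6: swap with position 1, array becomes [2, 1, 12, 17, 28, 9, 6]

Place pivot at position 2: [2, 1, 6, 17, 28, 9, 12]
Pivot position: 2

After partitioning with pivot 6, the array becomes [2, 1, 6, 17, 28, 9, 12]. The pivot is placed at index 2. All elements to the left of the pivot are <= 6, and all elements to the right are > 6.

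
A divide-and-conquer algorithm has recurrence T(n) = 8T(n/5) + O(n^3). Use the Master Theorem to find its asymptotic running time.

Master Theorem for T(n) = 8T(n/5) + O(n^3):

a = 8, b = 5, c = 3
log_b(a) = log_5(8) = 1.2920

Case 3: c = 3 > log_5(8) = 1.2920
T(n) = O(n^3) = O(n^3)

For T(n) = 8T(n/5) + O(n^3): log_5(8) = 1.2920. This is Case 3 of the Master Theorem (c > log_b(a), work dominated by root), giving O(n^3).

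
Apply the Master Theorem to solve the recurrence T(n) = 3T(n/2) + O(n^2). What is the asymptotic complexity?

Master Theorem for T(n) = 3T(n/2) + O(n^2):

a = 3, b = 2, c = 2
log_b(a) = log_2(3) = 1.5850

Case 3: c = 2 > log_2(3) = 1.5850
T(n) = O(n^2) = O(n^2)

For T(n) = 3T(n/2) + O(n^2): log_2(3) = 1.5850. This is Case 3 of the Master Theorem (c > log_b(a), work dominated by root), giving O(n^2).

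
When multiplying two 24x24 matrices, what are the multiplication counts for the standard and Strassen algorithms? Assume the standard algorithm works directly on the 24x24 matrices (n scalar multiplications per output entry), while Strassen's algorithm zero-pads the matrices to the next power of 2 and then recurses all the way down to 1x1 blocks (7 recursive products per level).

Matrix multiplication for 24x24 matrices:

Strassen's algorithm requires power-of-2 dimensions. Pad 24x24 to 32x32 (next power of 2).

Standard algorithm: 24^3 = 13824 multiplications
Strassen's algorithm: 7^(log2(32)) = 7^5 = 16807 multiplications
Difference: 13824 - 16807 = -2983 (Strassen uses MORE here due to padding overhead — for small or just-over-power-of-2 n, padding can outweigh the per-level savings)

Standard: 13824 multiplications (24^3). Strassen: 16807 multiplications (7^5, after padding to 32x32). Strassen reduces 8 recursive multiplications to 7 at each level.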